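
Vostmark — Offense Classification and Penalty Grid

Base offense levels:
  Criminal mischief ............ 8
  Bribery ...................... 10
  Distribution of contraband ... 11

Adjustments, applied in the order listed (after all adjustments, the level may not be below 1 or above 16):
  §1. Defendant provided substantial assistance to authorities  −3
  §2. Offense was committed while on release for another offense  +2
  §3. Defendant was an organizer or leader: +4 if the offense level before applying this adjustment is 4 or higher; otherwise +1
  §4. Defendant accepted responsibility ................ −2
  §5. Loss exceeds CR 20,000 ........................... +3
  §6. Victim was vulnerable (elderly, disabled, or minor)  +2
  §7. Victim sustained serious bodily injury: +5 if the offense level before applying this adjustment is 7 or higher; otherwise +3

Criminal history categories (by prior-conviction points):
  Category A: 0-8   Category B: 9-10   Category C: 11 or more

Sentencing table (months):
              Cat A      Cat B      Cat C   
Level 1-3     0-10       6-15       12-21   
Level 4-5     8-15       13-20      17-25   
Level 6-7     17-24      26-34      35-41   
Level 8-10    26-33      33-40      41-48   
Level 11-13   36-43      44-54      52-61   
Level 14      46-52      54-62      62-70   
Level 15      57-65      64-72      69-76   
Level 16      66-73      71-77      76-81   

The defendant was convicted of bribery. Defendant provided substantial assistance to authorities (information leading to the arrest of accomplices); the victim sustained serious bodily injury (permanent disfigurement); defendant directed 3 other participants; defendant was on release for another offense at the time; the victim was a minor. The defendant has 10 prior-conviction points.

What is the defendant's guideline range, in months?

Base offense level for bribery: 10.
§1 applies: 10 − 3 = 7.
§2 applies: 7 + 2 = 9.
§3 applies (level before this adjustment is 9 ≥ 4, so +4): 9 + 4 = 13.
§4 does not apply.
§5 does not apply.
§6 applies: 13 + 2 = 15.
§7 applies (level before this adjustment is 15 ≥ 7, so +5): 15 + 5 = 20.
Level 20 exceeds the maximum of 16; capped at 16.
Final offense level: 16.
Criminal history: 10 prior points → Category B (9-10).
Level 16 falls in the 16 band.
Grid: Level 16 × Category B = 71-77 months.

71-77 months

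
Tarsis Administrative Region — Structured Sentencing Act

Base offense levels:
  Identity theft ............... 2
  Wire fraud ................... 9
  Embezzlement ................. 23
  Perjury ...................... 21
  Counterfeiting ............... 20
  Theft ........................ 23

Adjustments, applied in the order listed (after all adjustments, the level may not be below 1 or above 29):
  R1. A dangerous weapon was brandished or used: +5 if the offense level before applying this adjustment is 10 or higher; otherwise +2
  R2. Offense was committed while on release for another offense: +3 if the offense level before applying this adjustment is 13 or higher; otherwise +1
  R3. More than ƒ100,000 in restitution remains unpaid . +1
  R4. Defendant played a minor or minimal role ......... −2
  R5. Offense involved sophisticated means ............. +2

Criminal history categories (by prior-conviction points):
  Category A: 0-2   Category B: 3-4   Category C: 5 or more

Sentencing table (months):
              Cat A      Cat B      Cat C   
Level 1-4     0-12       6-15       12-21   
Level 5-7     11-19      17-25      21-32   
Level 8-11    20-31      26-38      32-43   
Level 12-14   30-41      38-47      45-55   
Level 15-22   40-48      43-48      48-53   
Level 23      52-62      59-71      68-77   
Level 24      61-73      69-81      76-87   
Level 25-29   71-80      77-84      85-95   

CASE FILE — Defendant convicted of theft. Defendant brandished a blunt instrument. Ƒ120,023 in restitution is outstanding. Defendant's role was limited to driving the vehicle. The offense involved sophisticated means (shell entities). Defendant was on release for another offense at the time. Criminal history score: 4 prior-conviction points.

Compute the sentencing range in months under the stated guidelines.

77-84 months

Base offense level for theft: 23.
R1 applies (level before this adjustment is 23 ≥ 10, so +5): 23 + 5 = 28.
R2 applies (level before this adjustment is 28 ≥ 13, so +3): 28 + 3 = 31.
R3 applies: 31 + 1 = 32.
R4 applies: 32 − 2 = 30.
R5 applies: 30 + 2 = 32.
Level 32 exceeds the maximum of 29; capped at 29.
Final offense level: 29.
Criminal history: 4 prior points → Category B (3-4).
Level 29 falls in the 25-29 band.
Grid: Level 25-29 × Category B = 77-84 months.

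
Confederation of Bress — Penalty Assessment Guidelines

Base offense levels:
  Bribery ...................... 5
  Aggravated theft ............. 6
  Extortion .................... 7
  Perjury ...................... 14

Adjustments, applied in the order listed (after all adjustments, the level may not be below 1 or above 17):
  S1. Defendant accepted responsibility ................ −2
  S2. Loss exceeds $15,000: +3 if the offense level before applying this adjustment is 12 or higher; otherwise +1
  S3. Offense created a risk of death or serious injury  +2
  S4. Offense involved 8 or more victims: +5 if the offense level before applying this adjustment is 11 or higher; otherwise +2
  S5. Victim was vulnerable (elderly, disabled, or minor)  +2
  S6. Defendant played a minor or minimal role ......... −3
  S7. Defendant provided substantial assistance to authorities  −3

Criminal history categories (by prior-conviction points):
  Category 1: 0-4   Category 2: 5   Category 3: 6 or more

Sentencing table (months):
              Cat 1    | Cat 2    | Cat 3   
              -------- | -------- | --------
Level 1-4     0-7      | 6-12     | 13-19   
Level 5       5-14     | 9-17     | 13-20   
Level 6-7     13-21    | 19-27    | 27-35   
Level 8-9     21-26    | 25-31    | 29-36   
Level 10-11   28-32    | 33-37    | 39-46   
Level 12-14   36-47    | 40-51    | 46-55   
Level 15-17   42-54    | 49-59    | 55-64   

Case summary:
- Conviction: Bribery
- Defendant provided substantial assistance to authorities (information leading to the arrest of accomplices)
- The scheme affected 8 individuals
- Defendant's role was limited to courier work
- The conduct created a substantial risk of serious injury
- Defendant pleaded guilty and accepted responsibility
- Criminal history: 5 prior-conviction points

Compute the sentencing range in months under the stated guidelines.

6-12 months

Base offense level for bribery: 5.
S1 applies: 5 − 2 = 3.
S3 applies: 3 + 2 = 5.
S4 applies (level before this adjustment is 5 < 11, so +2): 5 + 2 = 7.
S6 applies: 7 − 3 = 4.
S7 applies: 4 − 3 = 1.
Final offense level: 1.
Criminal history: 5 prior points → Category 2 (5).
Level 1 falls in the 1-4 band.
Grid: Level 1-4 × Category 2 = 6-12 months.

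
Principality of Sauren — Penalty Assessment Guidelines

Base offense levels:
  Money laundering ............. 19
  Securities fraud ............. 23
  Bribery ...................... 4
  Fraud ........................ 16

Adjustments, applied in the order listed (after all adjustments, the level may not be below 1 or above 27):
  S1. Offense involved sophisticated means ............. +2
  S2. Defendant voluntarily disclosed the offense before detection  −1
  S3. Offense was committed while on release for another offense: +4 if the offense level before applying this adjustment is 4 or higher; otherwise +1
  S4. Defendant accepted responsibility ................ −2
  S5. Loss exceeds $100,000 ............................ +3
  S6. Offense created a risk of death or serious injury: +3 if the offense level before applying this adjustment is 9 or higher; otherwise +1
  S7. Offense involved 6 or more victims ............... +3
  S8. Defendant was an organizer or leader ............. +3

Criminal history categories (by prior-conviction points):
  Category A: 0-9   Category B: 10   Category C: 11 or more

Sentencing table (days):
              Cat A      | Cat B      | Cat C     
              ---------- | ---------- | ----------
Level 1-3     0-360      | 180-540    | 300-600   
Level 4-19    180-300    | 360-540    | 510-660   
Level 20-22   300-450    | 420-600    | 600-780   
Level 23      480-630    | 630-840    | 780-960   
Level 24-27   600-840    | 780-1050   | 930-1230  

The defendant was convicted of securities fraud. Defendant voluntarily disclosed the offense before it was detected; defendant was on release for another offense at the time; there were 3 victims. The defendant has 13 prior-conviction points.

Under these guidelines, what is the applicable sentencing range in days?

Base offense level for securities fraud: 23.
S2 applies: 23 − 1 = 22.
S3 applies (level before this adjustment is 22 ≥ 4, so +4): 22 + 4 = 26.
S6 does not apply.
S8 does not apply.
Final offense level: 26.
Criminal history: 13 prior points → Category C (11+).
Level 26 falls in the 24-27 band.
Grid: Level 24-27 × Category C = 930-1230 days.

930-1230 days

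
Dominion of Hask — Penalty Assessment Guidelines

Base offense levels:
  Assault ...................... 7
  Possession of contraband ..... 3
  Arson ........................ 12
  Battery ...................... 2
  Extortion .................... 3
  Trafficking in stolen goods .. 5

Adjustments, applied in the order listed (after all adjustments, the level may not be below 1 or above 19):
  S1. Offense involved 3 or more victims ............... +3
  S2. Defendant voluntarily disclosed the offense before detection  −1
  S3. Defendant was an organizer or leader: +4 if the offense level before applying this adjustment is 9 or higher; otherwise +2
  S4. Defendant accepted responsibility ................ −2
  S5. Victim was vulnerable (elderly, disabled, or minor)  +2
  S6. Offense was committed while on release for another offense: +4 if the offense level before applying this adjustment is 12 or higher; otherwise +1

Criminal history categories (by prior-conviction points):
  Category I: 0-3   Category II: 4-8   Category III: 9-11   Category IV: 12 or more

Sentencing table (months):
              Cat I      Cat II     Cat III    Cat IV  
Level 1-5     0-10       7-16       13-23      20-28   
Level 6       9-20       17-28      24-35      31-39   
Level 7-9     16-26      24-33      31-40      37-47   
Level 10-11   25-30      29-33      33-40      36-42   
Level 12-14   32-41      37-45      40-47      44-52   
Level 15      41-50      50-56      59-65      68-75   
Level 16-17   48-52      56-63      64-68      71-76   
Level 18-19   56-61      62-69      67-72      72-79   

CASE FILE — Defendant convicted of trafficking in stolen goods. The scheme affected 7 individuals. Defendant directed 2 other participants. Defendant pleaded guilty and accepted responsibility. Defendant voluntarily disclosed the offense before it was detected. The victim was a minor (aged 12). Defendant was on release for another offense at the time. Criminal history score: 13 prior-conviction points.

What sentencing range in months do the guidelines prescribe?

Base offense level for trafficking in stolen goods: 5.
S1 applies: 5 + 3 = 8.
S2 applies: 8 − 1 = 7.
S3 applies (level before this adjustment is 7 < 9, so +2): 7 + 2 = 9.
S4 applies: 9 − 2 = 7.
S5 applies: 7 + 2 = 9.
S6 applies (level before this adjustment is 9 < 12, so +1): 9 + 1 = 10.
Final offense level: 10.
Criminal history: 13 prior points → Category IV (12+).
Level 10 falls in the 10-11 band.
Grid: Level 10-11 × Category IV = 36-42 months.

36-42 months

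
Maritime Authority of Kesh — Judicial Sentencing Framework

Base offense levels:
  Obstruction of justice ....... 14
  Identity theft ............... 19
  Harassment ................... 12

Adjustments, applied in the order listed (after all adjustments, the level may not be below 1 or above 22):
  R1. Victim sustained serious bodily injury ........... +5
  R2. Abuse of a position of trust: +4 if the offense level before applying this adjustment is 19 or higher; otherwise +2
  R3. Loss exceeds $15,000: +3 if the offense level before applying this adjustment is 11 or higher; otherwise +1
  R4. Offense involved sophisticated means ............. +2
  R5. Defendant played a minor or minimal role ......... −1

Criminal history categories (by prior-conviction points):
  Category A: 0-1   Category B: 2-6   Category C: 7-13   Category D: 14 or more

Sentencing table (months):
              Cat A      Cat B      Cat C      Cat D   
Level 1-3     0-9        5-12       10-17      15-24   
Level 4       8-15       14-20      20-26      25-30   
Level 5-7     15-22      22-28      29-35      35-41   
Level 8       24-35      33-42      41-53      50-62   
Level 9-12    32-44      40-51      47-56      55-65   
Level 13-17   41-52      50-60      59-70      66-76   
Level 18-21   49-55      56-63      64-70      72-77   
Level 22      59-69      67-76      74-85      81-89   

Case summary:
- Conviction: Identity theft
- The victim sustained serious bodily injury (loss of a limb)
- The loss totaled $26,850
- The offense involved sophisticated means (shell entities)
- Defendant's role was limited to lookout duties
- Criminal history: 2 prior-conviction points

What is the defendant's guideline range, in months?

Base offense level for identity theft: 19.
R1 applies: 19 + 5 = 24.
R2 does not apply.
R3 applies (level before this adjustment is 24 ≥ 11, so +3): 24 + 3 = 27.
R4 applies: 27 + 2 = 29.
R5 applies: 29 − 1 = 28.
Level 28 exceeds the maximum of 22; capped at 22.
Final offense level: 22.
Criminal history: 2 prior points → Category B (2-6).
Level 22 falls in the 22 band.
Grid: Level 22 × Category B = 67-76 months.

67-76 months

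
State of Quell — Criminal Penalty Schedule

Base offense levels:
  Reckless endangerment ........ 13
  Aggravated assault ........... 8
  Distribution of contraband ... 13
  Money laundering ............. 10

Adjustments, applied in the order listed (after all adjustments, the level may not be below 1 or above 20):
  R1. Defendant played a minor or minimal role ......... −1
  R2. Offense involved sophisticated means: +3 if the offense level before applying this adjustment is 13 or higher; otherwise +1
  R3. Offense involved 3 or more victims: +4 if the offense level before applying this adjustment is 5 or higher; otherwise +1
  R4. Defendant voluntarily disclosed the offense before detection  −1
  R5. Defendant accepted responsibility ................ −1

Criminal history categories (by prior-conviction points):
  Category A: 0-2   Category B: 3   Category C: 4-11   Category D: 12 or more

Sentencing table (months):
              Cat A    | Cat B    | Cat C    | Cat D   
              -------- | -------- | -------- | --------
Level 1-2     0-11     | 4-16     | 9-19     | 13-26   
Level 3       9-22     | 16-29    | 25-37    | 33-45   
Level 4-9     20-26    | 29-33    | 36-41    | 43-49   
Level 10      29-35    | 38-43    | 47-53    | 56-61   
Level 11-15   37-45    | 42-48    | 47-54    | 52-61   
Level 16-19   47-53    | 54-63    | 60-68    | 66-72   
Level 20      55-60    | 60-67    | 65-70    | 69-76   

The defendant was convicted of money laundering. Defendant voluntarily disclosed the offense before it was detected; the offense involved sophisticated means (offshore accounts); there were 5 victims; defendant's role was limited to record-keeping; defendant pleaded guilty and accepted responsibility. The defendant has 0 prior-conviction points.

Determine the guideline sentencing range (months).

37-45 months

Base offense level for money laundering: 10.
R1 applies: 10 − 1 = 9.
R2 applies (level before this adjustment is 9 < 13, so +1): 9 + 1 = 10.
R3 applies (level before this adjustment is 10 ≥ 5, so +4): 10 + 4 = 14.
R4 applies: 14 − 1 = 13.
R5 applies: 13 − 1 = 12.
Final offense level: 12.
Criminal history: 0 prior points → Category A (0-2).
Level 12 falls in the 11-15 band.
Grid: Level 11-15 × Category A = 37-45 months.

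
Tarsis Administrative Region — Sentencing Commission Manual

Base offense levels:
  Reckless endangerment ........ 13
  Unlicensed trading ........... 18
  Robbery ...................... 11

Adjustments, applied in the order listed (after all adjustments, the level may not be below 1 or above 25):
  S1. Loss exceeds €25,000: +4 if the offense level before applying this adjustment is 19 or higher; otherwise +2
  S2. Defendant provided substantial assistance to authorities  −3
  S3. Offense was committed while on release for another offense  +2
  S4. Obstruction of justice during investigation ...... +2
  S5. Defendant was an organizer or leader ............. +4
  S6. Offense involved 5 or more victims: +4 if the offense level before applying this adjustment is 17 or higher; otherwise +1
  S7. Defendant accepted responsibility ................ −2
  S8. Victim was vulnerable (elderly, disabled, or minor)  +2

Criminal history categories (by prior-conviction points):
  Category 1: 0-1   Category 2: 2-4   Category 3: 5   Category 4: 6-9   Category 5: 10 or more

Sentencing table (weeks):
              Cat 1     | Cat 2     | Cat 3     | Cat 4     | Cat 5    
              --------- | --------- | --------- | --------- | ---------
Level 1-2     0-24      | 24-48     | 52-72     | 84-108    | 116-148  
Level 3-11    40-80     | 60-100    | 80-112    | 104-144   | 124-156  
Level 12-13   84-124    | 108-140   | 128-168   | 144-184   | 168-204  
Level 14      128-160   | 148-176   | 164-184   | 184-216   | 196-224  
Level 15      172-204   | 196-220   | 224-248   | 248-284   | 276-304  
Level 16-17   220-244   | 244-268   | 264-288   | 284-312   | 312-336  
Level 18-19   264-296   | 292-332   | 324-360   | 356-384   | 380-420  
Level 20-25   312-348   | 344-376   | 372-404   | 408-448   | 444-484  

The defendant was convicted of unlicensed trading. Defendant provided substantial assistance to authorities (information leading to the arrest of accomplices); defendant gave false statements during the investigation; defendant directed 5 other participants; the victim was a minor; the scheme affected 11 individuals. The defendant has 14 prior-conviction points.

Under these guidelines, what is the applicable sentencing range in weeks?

444-484 weeks

Base offense level for unlicensed trading: 18.
S2 applies: 18 − 3 = 15.
S4 applies: 15 + 2 = 17.
S5 applies: 17 + 4 = 21.
S6 applies (level before this adjustment is 21 ≥ 17, so +4): 21 + 4 = 25.
S8 applies: 25 + 2 = 27.
Level 27 exceeds the maximum of 25; capped at 25.
Final offense level: 25.
Criminal history: 14 prior points → Category 5 (10+).
Level 25 falls in the 20-25 band.
Grid: Level 20-25 × Category 5 = 444-484 weeks.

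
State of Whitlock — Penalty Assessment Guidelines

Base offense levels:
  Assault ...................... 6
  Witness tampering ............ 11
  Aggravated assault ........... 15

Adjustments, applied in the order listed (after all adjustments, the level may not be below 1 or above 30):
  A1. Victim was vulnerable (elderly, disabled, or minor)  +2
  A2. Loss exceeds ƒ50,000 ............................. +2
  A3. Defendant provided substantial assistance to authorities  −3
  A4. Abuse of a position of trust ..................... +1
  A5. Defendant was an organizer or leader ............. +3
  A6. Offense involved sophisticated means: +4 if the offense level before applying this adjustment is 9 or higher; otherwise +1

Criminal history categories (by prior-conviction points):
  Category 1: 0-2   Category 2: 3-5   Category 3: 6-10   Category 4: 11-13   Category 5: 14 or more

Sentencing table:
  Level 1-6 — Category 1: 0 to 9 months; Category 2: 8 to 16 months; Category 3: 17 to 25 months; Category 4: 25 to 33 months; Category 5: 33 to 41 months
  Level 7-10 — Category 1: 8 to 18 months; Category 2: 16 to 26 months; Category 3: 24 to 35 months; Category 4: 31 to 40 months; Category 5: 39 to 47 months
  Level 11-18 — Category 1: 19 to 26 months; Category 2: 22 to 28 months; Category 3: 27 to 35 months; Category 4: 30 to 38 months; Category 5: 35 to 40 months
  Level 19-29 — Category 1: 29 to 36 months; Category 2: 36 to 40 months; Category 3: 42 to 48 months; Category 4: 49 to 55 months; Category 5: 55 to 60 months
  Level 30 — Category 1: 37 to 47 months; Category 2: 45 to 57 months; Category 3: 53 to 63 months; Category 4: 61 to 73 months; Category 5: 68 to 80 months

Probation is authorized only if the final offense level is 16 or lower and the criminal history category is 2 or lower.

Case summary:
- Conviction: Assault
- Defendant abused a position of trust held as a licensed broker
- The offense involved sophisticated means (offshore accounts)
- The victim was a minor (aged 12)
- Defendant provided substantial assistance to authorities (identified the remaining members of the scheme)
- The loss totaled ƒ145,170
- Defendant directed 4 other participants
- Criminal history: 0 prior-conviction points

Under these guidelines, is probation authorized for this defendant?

Base offense level for assault: 6.
A1 applies: 6 + 2 = 8.
A2 applies: 8 + 2 = 10.
A3 applies: 10 − 3 = 7.
A4 applies: 7 + 1 = 8.
A5 applies: 8 + 3 = 11.
A6 applies (level before this adjustment is 11 ≥ 9, so +4): 11 + 4 = 15.
Final offense level: 15.
Criminal history: 0 prior points → Category 1 (0-2).
Level 15 falls in the 11-18 band.
Grid: Level 11-18 × Category 1 = 19-26 months.
Probation check: level 15 ≤ 16 and category 1 ≤ 2 → eligible.

Yes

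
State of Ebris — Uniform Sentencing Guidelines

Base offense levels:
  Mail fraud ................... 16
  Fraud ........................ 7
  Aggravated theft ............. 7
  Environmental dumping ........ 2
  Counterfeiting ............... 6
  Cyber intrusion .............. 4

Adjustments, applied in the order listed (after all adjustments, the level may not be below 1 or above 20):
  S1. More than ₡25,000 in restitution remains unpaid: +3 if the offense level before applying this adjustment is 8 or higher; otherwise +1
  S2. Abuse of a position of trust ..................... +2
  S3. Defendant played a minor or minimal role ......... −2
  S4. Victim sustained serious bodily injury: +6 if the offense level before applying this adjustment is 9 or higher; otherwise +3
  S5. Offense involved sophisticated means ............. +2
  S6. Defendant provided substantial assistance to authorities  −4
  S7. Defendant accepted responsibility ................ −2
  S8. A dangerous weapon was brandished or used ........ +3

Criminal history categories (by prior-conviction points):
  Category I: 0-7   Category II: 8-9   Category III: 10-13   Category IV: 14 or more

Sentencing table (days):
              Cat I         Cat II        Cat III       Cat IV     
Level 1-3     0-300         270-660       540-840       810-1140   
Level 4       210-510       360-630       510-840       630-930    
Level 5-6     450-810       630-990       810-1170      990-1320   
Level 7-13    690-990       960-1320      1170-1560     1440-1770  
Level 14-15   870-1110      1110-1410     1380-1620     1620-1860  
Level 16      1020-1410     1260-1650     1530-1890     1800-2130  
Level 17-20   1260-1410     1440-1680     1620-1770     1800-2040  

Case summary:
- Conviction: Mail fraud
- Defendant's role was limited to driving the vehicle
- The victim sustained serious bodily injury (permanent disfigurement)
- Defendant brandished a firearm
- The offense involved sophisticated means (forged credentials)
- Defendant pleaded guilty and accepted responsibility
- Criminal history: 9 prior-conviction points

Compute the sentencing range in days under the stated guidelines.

Base offense level for mail fraud: 16.
S1 does not apply.
S3 applies: 16 − 2 = 14.
S4 applies (level before this adjustment is 14 ≥ 9, so +6): 14 + 6 = 20.
S5 applies: 20 + 2 = 22.
S7 applies: 22 − 2 = 20.
S8 applies: 20 + 3 = 23.
Level 23 exceeds the maximum of 20; capped at 20.
Final offense level: 20.
Criminal history: 9 prior points → Category II (8-9).
Level 20 falls in the 17-20 band.
Grid: Level 17-20 × Category II = 1440-1680 days.

1440-1680 days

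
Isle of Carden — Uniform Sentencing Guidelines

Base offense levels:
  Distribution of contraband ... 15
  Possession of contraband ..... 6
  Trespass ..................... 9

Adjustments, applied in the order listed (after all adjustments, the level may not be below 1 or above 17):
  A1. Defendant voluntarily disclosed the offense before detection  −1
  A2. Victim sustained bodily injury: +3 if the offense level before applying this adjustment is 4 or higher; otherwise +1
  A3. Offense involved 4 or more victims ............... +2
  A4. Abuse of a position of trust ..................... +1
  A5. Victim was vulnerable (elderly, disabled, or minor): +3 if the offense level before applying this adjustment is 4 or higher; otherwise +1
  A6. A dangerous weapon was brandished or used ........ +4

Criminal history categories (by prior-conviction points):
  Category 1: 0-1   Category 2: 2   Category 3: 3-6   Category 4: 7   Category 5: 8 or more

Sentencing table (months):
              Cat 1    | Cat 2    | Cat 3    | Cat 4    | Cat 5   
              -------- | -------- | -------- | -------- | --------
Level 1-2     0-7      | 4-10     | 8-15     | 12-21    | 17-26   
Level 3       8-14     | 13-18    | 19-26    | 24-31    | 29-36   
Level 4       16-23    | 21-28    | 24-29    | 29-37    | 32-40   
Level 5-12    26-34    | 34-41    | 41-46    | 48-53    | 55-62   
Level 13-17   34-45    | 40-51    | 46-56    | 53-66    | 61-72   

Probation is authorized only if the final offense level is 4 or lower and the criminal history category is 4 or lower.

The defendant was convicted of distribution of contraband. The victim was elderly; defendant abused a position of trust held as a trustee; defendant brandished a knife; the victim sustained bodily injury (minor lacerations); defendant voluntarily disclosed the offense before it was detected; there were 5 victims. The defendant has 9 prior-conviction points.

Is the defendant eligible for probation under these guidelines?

Base offense level for distribution of contraband: 15.
A1 applies: 15 − 1 = 14.
A2 applies (level before this adjustment is 14 ≥ 4, so +3): 14 + 3 = 17.
A3 applies: 17 + 2 = 19.
A4 applies: 19 + 1 = 20.
A5 applies (level before this adjustment is 20 ≥ 4, so +3): 20 + 3 = 23.
A6 applies: 23 + 4 = 27.
Level 27 exceeds the maximum of 17; capped at 17.
Final offense level: 17.
Criminal history: 9 prior points → Category 5 (8+).
Level 17 falls in the 13-17 band.
Grid: Level 13-17 × Category 5 = 61-72 months.
Probation check: level 17 > 4 and category 5 > 4 → not eligible.

No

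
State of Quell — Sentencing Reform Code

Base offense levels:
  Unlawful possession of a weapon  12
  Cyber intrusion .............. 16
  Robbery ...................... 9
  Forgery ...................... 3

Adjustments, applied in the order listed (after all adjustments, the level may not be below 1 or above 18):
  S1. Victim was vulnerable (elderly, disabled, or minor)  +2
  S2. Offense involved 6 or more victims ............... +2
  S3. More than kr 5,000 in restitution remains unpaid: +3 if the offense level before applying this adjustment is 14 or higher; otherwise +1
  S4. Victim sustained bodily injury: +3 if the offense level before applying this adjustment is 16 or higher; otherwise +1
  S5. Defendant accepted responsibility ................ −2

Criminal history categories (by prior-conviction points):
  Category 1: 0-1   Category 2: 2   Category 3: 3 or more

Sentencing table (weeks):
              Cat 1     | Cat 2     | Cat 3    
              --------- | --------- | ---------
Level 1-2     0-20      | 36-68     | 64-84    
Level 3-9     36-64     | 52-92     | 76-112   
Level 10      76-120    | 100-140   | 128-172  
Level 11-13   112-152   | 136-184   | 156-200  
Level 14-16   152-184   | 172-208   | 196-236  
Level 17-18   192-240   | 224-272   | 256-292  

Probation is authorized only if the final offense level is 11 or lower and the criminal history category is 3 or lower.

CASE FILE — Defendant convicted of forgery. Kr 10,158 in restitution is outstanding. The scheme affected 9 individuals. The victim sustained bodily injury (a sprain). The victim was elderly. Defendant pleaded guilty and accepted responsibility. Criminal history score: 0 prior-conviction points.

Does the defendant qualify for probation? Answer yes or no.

Base offense level for forgery: 3.
S1 applies: 3 + 2 = 5.
S2 applies: 5 + 2 = 7.
S3 applies (level before this adjustment is 7 < 14, so +1): 7 + 1 = 8.
S4 applies (level before this adjustment is 8 < 16, so +1): 8 + 1 = 9.
S5 applies: 9 − 2 = 7.
Final offense level: 7.
Criminal history: 0 prior points → Category 1 (0-1).
Level 7 falls in the 3-9 band.
Grid: Level 3-9 × Category 1 = 36-64 weeks.
Probation check: level 7 ≤ 11 and category 1 ≤ 3 → eligible.

Yes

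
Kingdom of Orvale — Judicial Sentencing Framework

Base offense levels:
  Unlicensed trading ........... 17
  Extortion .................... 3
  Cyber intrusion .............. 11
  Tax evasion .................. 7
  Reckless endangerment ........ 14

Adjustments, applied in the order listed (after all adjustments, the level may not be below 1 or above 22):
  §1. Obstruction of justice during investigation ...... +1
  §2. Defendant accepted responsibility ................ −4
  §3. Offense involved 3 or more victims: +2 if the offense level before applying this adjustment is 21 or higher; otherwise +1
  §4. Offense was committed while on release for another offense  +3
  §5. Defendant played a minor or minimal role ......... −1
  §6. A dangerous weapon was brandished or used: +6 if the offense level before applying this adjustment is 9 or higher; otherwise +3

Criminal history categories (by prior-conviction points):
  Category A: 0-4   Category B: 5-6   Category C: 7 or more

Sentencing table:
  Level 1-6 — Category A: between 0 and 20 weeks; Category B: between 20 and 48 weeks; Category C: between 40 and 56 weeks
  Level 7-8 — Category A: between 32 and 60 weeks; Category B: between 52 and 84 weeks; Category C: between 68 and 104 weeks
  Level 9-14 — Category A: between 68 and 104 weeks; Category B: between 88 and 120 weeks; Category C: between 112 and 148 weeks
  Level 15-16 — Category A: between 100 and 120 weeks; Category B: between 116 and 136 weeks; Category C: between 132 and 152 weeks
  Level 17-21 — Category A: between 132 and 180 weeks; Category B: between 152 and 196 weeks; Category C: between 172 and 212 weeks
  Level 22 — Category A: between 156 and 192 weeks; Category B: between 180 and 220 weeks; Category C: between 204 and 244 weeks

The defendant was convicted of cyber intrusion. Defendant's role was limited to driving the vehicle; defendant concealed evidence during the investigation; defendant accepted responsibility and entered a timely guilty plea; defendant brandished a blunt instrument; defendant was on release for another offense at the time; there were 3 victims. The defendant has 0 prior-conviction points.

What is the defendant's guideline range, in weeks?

132-180 weeks

Base offense level for cyber intrusion: 11.
§1 applies: 11 + 1 = 12.
§2 applies: 12 − 4 = 8.
§3 applies (level before this adjustment is 8 < 21, so +1): 8 + 1 = 9.
§4 applies: 9 + 3 = 12.
§5 applies: 12 − 1 = 11.
§6 applies (level before this adjustment is 11 ≥ 9, so +6): 11 + 6 = 17.
Final offense level: 17.
Criminal history: 0 prior points → Category A (0-4).
Level 17 falls in the 17-21 band.
Grid: Level 17-21 × Category A = 132-180 weeks.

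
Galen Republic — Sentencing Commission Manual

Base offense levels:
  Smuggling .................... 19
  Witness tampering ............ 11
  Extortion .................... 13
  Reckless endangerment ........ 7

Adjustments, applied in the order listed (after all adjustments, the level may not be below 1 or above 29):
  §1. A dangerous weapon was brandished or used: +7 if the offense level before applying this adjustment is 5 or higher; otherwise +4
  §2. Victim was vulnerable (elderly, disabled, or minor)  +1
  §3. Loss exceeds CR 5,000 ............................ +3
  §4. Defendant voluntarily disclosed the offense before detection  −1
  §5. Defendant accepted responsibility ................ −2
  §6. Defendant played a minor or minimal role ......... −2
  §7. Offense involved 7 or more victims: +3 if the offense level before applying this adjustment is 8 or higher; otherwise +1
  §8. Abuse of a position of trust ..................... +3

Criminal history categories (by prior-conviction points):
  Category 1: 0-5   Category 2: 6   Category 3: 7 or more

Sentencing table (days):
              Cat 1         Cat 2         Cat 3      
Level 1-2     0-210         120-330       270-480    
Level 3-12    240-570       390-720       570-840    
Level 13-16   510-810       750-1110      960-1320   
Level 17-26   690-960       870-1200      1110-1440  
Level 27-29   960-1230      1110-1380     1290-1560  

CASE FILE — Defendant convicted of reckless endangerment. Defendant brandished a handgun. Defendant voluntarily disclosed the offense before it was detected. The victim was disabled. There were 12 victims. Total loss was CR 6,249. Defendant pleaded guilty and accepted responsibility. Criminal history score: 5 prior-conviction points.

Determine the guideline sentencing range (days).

Base offense level for reckless endangerment: 7.
§1 applies (level before this adjustment is 7 ≥ 5, so +7): 7 + 7 = 14.
§2 applies: 14 + 1 = 15.
§3 applies: 15 + 3 = 18.
§4 applies: 18 − 1 = 17.
§5 applies: 17 − 2 = 15.
§7 applies (level before this adjustment is 15 ≥ 8, so +3): 15 + 3 = 18.
§8 does not apply.
Final offense level: 18.
Criminal history: 5 prior points → Category 1 (0-5).
Level 18 falls in the 17-26 band.
Grid: Level 17-26 × Category 1 = 690-960 days.

690-960 days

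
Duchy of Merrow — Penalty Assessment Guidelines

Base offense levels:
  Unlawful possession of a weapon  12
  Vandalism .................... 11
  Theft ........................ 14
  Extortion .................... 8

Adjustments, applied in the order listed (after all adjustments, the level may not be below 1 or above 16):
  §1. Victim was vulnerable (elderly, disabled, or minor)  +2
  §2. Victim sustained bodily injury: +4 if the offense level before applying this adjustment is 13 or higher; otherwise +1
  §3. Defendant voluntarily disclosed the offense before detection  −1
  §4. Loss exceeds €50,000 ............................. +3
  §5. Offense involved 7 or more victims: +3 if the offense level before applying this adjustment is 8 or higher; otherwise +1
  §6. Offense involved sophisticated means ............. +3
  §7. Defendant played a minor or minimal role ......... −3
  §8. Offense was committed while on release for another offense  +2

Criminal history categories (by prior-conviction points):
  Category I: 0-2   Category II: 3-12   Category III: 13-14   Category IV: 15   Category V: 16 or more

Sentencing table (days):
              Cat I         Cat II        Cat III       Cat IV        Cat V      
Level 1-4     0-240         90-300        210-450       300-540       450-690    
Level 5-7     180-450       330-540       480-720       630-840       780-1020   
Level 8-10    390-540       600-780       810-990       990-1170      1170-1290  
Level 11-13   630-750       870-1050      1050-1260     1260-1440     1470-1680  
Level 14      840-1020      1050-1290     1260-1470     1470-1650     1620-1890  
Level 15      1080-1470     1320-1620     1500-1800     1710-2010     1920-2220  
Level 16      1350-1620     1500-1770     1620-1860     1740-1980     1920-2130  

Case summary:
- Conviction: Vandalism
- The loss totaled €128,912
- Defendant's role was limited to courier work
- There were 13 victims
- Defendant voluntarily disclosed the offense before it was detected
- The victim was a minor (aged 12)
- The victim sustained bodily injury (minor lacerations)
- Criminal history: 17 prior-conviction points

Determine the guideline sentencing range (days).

1920-2130 days

Base offense level for vandalism: 11.
§1 applies: 11 + 2 = 13.
§2 applies (level before this adjustment is 13 ≥ 13, so +4): 13 + 4 = 17.
§3 applies: 17 − 1 = 16.
§4 applies: 16 + 3 = 19.
§5 applies (level before this adjustment is 19 ≥ 8, so +3): 19 + 3 = 22.
§6 does not apply.
§7 applies: 22 − 3 = 19.
§8 does not apply.
Level 19 exceeds the maximum of 16; capped at 16.
Final offense level: 16.
Criminal history: 17 prior points → Category V (16+).
Level 16 falls in the 16 band.
Grid: Level 16 × Category V = 1920-2130 days.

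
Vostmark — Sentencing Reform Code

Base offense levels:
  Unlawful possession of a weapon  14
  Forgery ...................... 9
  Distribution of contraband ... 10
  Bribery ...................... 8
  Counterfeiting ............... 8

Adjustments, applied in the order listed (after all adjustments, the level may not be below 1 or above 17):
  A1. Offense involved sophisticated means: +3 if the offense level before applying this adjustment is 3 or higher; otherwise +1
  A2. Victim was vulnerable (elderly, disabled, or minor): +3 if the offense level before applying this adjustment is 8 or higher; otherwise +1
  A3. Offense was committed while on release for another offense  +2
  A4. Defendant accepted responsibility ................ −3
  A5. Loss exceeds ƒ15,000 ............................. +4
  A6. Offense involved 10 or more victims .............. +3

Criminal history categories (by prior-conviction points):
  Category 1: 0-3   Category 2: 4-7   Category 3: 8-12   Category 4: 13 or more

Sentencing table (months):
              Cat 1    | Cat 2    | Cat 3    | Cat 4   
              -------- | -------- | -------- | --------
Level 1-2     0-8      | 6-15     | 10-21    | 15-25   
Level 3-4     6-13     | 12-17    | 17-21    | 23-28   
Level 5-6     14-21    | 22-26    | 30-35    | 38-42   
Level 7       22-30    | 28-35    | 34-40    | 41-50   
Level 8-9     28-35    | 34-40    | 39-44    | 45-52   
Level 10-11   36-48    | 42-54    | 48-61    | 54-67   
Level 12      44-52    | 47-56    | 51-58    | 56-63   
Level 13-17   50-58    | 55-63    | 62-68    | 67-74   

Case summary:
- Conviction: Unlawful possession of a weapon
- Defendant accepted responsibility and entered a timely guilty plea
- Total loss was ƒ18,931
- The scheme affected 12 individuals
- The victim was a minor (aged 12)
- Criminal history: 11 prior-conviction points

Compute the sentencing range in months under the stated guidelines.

62-68 months

Base offense level for unlawful possession of a weapon: 14.
A1 does not apply.
A2 applies (level before this adjustment is 14 ≥ 8, so +3): 14 + 3 = 17.
A4 applies: 17 − 3 = 14.
A5 applies: 14 + 4 = 18.
A6 applies: 18 + 3 = 21.
Level 21 exceeds the maximum of 17; capped at 17.
Final offense level: 17.
Criminal history: 11 prior points → Category 3 (8-12).
Level 17 falls in the 13-17 band.
Grid: Level 13-17 × Category 3 = 62-68 months.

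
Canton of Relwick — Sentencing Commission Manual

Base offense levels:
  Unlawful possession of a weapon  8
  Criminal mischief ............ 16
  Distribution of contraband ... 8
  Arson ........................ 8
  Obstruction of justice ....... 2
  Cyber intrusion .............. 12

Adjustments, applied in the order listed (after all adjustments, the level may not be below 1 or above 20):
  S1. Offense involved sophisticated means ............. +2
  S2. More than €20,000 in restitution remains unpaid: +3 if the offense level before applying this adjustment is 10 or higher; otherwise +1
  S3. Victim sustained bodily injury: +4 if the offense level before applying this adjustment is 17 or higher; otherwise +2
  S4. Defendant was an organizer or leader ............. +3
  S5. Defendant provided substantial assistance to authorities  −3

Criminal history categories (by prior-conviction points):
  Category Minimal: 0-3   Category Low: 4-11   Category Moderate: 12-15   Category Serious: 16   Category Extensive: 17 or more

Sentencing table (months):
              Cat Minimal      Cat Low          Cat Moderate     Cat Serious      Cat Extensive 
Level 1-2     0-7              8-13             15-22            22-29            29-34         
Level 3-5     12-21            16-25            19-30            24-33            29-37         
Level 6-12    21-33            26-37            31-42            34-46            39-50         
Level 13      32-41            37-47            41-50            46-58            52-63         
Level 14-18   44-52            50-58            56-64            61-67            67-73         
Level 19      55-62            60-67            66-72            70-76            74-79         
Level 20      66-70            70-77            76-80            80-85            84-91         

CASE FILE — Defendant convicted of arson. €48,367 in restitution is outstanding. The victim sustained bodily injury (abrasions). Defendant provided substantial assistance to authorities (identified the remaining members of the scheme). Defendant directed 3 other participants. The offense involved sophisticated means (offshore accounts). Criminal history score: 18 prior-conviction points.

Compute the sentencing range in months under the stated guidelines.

Base offense level for arson: 8.
S1 applies: 8 + 2 = 10.
S2 applies (level before this adjustment is 10 ≥ 10, so +3): 10 + 3 = 13.
S3 applies (level before this adjustment is 13 < 17, so +2): 13 + 2 = 15.
S4 applies: 15 + 3 = 18.
S5 applies: 18 − 3 = 15.
Final offense level: 15.
Criminal history: 18 prior points → Category Extensive (17+).
Level 15 falls in the 14-18 band.
Grid: Level 14-18 × Category Extensive = 67-73 months.

67-73 months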